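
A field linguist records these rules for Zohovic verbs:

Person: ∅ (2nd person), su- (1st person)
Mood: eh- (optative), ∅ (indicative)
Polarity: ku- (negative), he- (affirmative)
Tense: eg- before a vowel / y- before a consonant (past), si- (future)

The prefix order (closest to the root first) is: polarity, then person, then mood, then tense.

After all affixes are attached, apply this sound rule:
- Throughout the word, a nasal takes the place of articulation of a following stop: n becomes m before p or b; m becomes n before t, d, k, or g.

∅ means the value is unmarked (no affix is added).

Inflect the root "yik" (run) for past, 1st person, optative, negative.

Attach polarity negative ku- → kuyik.
Attach person 1st person su- → sukuyik.
Attach mood optative eh- → ehsukuyik.
Attach tense past eg- (before vowel 'e') → egehsukuyik.
Nasal assimilation: no change.

egehsukuyik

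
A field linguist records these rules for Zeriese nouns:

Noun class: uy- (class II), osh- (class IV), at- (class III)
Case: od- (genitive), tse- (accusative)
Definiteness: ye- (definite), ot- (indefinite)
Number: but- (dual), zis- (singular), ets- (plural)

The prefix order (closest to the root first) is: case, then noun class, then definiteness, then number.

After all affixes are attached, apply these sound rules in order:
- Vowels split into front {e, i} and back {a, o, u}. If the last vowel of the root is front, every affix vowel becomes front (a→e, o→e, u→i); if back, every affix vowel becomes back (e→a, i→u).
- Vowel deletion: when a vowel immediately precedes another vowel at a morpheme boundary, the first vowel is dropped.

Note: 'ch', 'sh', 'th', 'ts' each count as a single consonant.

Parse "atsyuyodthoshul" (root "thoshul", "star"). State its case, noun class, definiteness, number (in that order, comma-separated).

Segment: ets-ye-uy-od-thoshul.
case: od- → genitive.
noun class: uy- → class II.
definiteness: ye- → definite.
number: ets- → plural.

genitive, class II, definite, plural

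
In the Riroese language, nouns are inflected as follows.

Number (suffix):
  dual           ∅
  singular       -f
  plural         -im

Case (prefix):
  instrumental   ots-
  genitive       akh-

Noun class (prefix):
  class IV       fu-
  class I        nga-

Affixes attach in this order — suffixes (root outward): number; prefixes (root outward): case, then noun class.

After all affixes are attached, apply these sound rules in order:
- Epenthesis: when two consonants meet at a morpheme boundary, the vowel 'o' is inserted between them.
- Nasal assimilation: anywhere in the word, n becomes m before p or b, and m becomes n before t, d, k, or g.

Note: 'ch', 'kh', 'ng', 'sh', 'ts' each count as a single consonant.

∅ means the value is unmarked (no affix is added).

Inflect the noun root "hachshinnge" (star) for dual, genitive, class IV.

fuakhohachshinnge

Attach case genitive akh- → akhhachshinnge.
Attach noun class class IV fu- → fuakhhachshinnge.
number = dual: zero marking, form stays fuakhhachshinnge.
Apply epenthesis: fuakhhachshinnge → fuakhohachshinnge.
Nasal assimilation: no change.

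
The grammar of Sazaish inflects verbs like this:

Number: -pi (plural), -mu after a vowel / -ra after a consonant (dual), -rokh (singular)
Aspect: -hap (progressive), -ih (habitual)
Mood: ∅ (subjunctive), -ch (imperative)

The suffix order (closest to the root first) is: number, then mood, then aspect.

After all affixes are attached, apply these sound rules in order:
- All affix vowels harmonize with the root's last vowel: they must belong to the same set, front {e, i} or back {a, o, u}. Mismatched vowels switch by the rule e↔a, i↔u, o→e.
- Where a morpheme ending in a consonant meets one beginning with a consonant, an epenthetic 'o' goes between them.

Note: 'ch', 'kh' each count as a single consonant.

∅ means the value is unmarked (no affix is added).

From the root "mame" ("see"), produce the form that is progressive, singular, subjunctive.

mamerekhohep

Attach number singular -rokh → mamerokh.
mood = subjunctive: zero marking, form stays mamerokh.
Attach aspect progressive -hap → mamerokhhap.
Apply vowel harmony: mamerokhhap → mamerekhhep.
Apply epenthesis: mamerekhhep → mamerekhohep.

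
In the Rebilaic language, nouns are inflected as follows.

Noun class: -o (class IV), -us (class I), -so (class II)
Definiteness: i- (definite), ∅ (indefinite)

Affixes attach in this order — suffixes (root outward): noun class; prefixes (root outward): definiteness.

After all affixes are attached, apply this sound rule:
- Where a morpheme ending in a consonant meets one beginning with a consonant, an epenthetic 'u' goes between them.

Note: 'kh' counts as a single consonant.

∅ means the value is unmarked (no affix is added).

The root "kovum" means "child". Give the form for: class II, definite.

ikovumuso

Attach definiteness definite i- → ikovum.
Attach noun class class II -so → ikovumso.
Apply epenthesis: ikovumso → ikovumuso.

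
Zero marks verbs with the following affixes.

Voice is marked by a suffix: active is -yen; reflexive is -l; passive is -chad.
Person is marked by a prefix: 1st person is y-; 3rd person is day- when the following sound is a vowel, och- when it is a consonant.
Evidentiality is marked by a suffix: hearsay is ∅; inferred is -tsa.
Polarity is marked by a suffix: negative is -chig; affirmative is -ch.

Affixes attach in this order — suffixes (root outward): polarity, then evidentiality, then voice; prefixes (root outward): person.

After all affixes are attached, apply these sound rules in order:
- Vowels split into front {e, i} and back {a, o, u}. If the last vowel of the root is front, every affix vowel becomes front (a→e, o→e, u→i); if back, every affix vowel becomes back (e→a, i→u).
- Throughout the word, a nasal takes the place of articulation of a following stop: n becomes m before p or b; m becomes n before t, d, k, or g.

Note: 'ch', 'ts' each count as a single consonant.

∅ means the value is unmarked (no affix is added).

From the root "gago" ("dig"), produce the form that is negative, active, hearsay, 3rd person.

Attach polarity negative -chig → gagochig.
evidentiality = hearsay: zero marking, form stays gagochig.
Attach person 3rd person och- (before consonant 'g') → ochgagochig.
Attach voice active -yen → ochgagochigyen.
Apply vowel harmony: ochgagochigyen → ochgagochugyan.
Nasal assimilation: no change.

ochgagochugyan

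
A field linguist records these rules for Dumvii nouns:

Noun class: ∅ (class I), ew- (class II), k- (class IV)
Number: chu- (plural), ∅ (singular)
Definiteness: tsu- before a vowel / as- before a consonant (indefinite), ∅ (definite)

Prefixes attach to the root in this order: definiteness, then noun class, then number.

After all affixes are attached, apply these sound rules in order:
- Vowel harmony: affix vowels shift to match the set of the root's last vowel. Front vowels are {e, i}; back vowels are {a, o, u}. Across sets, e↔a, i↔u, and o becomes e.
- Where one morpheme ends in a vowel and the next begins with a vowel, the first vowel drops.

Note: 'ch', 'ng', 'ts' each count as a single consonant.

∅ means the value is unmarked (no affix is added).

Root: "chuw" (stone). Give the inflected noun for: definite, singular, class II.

definiteness = definite: zero marking, form stays chuw.
Attach noun class class II ew- → ewchuw.
number = singular: zero marking, form stays ewchuw.
Apply vowel harmony: ewchuw → awchuw.
Vowel deletion: no change.

awchuw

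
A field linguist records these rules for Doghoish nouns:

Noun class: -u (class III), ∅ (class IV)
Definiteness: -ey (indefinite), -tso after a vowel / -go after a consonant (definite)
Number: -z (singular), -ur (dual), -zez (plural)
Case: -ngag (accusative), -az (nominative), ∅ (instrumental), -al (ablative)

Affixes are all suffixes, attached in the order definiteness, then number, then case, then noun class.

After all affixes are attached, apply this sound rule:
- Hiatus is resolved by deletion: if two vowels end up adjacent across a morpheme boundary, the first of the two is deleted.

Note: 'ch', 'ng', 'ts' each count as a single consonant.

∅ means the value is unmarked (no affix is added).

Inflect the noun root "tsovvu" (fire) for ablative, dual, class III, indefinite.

tsovveyuralu

Attach definiteness indefinite -ey → tsovvuey.
Attach number dual -ur → tsovvueyur.
Attach case ablative -al → tsovvueyural.
Attach noun class class III -u → tsovvueyuralu.
Apply vowel deletion: tsovvueyuralu → tsovveyuralu.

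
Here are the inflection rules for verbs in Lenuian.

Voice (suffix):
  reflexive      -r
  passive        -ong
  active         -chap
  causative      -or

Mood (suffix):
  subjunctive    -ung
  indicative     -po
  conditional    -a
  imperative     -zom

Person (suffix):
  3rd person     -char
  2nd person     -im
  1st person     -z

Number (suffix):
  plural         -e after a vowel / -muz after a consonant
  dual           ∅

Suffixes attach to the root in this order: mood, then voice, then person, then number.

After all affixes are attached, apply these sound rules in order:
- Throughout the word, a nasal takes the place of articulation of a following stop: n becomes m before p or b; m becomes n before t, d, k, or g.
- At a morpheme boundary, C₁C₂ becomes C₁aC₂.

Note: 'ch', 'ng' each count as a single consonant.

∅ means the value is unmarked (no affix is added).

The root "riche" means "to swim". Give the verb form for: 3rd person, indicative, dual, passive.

richepoongachar

Attach mood indicative -po → richepo.
Attach voice passive -ong → richepoong.
Attach person 3rd person -char → richepoongchar.
number = dual: zero marking, form stays richepoongchar.
Nasal assimilation: no change.
Apply epenthesis: richepoongchar → richepoongachar.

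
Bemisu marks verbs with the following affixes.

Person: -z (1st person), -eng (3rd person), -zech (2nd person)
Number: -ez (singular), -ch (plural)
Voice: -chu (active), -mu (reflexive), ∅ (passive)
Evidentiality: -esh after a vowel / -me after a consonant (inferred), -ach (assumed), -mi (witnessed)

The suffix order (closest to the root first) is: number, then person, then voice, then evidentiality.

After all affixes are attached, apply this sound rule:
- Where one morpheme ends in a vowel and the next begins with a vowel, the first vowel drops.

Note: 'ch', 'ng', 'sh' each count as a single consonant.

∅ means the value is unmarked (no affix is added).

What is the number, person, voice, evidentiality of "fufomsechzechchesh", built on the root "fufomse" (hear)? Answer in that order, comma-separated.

Segment: fufomse-ch-zech-chu-esh.
number: -ch → plural.
person: -zech → 2nd person.
voice: -chu → active.
evidentiality: -esh/me → inferred.

plural, 2nd person, active, inferred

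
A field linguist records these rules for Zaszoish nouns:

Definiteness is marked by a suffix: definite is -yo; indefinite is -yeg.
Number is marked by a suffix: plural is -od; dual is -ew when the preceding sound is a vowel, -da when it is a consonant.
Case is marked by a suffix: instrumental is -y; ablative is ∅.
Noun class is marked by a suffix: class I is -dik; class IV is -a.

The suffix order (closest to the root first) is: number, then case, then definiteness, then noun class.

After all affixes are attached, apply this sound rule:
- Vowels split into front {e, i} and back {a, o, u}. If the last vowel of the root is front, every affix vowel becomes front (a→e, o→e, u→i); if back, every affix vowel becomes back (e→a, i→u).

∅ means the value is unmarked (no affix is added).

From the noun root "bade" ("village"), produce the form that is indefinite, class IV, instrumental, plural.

badeedyyege

Attach number plural -od → badeod.
Attach case instrumental -y → badeody.
Attach definiteness indefinite -yeg → badeodyyeg.
Attach noun class class IV -a → badeodyyega.
Apply vowel harmony: badeodyyega → badeedyyege.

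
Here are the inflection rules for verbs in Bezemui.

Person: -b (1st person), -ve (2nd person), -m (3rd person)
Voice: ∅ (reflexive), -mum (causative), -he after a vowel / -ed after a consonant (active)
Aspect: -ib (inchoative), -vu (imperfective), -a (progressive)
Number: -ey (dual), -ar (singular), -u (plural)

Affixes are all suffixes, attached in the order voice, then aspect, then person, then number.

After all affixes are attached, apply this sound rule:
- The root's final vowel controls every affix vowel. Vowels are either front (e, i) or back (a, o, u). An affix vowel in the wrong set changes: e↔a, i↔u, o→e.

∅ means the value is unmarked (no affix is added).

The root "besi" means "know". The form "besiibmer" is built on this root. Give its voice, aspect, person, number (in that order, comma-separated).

Segment: besi-ib-m-ar.
voice: ∅ → reflexive.
aspect: -ib → inchoative.
person: -m → 3rd person.
number: -ar → singular.

reflexive, inchoative, 3rd person, singular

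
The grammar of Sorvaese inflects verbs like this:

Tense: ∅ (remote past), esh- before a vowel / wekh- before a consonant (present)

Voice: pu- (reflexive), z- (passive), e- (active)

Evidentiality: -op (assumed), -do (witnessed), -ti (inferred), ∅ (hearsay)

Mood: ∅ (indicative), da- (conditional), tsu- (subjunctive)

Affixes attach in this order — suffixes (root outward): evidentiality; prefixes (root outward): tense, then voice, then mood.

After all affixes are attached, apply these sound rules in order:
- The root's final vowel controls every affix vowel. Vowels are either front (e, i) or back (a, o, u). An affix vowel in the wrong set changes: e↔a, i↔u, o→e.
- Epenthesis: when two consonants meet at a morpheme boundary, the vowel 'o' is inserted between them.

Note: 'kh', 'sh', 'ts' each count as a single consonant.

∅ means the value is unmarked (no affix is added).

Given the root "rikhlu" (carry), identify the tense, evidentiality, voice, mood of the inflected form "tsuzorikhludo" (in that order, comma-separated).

remote past, witnessed, passive, subjunctive

Segment: tsu-z-rikhlu-do.
tense: ∅ → remote past.
evidentiality: -do → witnessed.
voice: z- → passive.
mood: tsu- → subjunctive.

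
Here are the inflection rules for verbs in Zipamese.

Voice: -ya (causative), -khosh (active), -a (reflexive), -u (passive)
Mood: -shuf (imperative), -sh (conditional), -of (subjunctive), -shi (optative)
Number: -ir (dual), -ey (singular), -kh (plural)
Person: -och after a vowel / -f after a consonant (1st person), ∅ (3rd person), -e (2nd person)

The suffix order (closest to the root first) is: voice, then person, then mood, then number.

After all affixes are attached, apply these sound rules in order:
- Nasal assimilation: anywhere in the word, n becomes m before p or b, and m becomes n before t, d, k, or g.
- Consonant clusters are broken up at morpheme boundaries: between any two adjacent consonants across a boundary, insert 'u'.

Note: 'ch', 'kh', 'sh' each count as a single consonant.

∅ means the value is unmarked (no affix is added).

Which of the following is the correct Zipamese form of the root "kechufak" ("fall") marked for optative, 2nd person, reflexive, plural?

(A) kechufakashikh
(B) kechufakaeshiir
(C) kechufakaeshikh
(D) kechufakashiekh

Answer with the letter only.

Attach voice reflexive -a → kechufaka.
Attach person 2nd person -e → kechufakae.
Attach mood optative -shi → kechufakaeshi.
Attach number plural -kh → kechufakaeshikh.
Nasal assimilation: no change.
Epenthesis: no change.
So the correct form is kechufakaeshikh, option (C).
(D) kechufakashiekh is wrong: it has the affixes in the wrong order.
(A) kechufakashikh is wrong: it uses 3rd person instead of 2nd person for person.
(B) kechufakaeshiir is wrong: it uses dual instead of plural for number.

C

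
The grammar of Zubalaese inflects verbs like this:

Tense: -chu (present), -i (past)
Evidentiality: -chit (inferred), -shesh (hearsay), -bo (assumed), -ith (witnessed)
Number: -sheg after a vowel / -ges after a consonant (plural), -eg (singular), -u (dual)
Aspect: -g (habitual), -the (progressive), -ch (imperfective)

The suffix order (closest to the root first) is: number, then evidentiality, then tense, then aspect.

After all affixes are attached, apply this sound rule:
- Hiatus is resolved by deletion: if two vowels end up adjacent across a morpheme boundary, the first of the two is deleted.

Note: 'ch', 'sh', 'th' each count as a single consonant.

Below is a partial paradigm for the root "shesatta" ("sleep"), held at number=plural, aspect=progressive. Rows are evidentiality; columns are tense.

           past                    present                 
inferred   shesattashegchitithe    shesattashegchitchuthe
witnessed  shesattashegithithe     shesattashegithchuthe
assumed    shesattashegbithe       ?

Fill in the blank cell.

Attach number plural -sheg (after vowel 'a') → shesattasheg.
Attach evidentiality assumed -bo → shesattashegbo.
Attach tense present -chu → shesattashegbochu.
Attach aspect progressive -the → shesattashegbochuthe.
Vowel deletion: no change.

shesattashegbochuthe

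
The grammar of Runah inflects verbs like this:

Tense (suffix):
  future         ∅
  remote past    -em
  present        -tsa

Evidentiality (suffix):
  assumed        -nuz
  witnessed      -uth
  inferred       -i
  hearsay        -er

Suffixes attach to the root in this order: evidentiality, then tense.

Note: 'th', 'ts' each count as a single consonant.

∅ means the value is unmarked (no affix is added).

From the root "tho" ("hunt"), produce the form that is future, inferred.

Attach evidentiality inferred -i → thoi.
tense = future: zero marking, form stays thoi.

thoi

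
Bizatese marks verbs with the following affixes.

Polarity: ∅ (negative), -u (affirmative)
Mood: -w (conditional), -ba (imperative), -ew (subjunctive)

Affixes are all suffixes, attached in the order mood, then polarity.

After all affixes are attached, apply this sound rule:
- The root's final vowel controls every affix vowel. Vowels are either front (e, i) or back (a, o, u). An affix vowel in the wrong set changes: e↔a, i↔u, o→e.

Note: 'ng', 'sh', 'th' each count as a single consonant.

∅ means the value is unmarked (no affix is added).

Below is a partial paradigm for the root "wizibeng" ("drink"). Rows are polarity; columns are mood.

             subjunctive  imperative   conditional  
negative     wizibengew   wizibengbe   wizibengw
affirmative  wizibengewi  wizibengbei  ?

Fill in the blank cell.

Attach mood conditional -w → wizibengw.
Attach polarity affirmative -u → wizibengwu.
Apply vowel harmony: wizibengwu → wizibengwi.

wizibengwi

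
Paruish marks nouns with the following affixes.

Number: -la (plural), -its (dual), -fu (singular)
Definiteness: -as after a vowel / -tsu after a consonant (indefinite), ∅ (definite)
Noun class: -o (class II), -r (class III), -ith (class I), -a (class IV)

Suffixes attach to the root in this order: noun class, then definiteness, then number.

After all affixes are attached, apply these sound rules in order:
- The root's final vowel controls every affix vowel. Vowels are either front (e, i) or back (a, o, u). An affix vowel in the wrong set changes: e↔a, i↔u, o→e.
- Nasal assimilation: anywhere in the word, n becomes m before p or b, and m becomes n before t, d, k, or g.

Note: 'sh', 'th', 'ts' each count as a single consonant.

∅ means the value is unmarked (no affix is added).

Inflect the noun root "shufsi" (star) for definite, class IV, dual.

Attach noun class class IV -a → shufsia.
definiteness = definite: zero marking, form stays shufsia.
Attach number dual -its → shufsiaits.
Apply vowel harmony: shufsiaits → shufsieits.
Nasal assimilation: no change.

shufsieits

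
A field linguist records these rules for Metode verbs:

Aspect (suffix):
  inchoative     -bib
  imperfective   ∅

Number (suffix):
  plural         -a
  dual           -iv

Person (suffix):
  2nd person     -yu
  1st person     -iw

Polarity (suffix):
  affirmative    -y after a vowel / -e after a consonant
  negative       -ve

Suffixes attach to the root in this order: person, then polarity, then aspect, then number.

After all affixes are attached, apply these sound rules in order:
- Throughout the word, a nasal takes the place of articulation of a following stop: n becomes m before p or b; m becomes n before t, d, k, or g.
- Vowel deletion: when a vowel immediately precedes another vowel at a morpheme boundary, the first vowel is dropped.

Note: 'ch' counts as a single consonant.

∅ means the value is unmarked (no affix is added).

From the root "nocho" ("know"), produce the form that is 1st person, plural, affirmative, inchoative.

nochiwebiba

Attach person 1st person -iw → nochoiw.
Attach polarity affirmative -e (after consonant 'w') → nochoiwe.
Attach aspect inchoative -bib → nochoiwebib.
Attach number plural -a → nochoiwebiba.
Nasal assimilation: no change.
Apply vowel deletion: nochoiwebiba → nochiwebiba.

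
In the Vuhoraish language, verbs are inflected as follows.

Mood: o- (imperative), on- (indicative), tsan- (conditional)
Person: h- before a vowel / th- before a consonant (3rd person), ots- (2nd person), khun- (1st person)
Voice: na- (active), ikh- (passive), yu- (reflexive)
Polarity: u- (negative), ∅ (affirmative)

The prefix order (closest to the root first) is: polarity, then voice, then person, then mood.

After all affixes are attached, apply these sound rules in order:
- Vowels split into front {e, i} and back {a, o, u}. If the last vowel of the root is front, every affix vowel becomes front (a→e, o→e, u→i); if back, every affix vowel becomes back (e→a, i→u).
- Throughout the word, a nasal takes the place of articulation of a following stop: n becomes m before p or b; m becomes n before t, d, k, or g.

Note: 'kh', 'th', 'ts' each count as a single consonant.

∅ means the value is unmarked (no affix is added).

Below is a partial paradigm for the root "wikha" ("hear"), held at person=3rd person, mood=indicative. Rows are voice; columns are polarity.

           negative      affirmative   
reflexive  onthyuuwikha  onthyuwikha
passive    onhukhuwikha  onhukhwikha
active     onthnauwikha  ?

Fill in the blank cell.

polarity = affirmative: zero marking, form stays wikha.
Attach voice active na- → nawikha.
Attach person 3rd person th- (before consonant 'n') → thnawikha.
Attach mood indicative on- → onthnawikha.
Vowel harmony: no change.
Nasal assimilation: no change.

onthnawikha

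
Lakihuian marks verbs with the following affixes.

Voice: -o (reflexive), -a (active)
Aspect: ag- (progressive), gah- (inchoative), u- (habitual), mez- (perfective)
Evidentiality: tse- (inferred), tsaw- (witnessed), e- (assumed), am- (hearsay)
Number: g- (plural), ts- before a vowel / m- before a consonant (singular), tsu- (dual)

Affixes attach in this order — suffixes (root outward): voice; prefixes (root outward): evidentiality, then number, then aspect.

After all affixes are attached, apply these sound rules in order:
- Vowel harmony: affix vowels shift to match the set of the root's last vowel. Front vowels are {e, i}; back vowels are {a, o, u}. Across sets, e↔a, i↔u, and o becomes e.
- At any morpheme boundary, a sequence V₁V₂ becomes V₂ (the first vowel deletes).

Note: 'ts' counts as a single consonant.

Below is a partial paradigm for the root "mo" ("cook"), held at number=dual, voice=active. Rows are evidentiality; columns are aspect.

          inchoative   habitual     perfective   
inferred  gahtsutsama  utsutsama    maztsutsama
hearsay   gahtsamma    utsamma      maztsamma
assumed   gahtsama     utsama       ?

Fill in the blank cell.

maztsama

Attach evidentiality assumed e- → emo.
Attach number dual tsu- → tsuemo.
Attach voice active -a → tsuemoa.
Attach aspect perfective mez- → meztsuemoa.
Apply vowel harmony: meztsuemoa → maztsuamoa.
Apply vowel deletion: maztsuamoa → maztsama.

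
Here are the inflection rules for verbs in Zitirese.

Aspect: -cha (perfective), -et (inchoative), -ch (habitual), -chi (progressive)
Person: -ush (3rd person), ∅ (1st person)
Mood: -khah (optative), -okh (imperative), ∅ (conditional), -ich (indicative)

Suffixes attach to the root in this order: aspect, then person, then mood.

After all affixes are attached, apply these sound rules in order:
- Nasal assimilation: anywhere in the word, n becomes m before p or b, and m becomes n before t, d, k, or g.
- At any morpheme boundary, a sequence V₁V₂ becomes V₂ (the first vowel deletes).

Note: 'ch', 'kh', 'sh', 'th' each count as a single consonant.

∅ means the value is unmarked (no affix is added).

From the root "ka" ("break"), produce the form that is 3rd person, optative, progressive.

kachushkhah

Attach aspect progressive -chi → kachi.
Attach person 3rd person -ush → kachiush.
Attach mood optative -khah → kachiushkhah.
Nasal assimilation: no change.
Apply vowel deletion: kachiushkhah → kachushkhah.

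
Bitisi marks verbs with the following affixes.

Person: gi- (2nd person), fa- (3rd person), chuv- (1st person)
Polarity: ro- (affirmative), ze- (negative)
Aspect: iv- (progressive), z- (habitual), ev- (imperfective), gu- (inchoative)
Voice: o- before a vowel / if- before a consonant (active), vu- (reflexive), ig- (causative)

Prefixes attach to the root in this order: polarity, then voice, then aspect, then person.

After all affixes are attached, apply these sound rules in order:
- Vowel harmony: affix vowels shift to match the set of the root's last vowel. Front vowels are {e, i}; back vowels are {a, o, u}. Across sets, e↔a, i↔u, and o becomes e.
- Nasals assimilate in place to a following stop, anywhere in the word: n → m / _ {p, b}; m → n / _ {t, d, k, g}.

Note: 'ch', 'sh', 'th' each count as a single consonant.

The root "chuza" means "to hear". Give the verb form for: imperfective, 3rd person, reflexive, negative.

faavvuzachuza

Attach polarity negative ze- → zechuza.
Attach voice reflexive vu- → vuzechuza.
Attach aspect imperfective ev- → evvuzechuza.
Attach person 3rd person fa- → faevvuzechuza.
Apply vowel harmony: faevvuzechuza → faavvuzachuza.
Nasal assimilation: no change.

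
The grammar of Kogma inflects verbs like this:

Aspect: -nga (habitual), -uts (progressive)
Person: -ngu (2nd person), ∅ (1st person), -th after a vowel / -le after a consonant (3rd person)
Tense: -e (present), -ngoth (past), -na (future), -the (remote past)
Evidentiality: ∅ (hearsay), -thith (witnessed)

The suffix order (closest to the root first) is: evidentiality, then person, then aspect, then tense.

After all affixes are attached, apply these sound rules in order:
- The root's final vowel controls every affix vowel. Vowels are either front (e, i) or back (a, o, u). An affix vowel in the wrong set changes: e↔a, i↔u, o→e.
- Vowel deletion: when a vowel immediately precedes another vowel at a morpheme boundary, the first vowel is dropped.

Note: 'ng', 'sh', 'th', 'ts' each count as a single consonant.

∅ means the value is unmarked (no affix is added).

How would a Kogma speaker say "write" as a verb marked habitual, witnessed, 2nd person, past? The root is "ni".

Attach evidentiality witnessed -thith → nithith.
Attach person 2nd person -ngu → nithithngu.
Attach aspect habitual -nga → nithithngunga.
Attach tense past -ngoth → nithithngungangoth.
Apply vowel harmony: nithithngungangoth → nithithngingengeth.
Vowel deletion: no change.

nithithngingengeth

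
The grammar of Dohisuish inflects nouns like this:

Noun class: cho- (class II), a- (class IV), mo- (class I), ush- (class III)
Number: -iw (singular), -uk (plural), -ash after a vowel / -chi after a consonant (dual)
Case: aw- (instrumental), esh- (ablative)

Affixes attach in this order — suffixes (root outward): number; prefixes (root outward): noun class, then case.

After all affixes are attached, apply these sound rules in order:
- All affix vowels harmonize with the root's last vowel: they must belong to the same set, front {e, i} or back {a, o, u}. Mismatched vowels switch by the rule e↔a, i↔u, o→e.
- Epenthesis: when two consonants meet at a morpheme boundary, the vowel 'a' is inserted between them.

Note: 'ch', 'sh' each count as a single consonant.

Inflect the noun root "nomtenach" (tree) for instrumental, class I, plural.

Attach noun class class I mo- → monomtenach.
Attach number plural -uk → monomtenachuk.
Attach case instrumental aw- → awmonomtenachuk.
Vowel harmony: no change.
Apply epenthesis: awmonomtenachuk → awamonomtenachuk.

awamonomtenachuk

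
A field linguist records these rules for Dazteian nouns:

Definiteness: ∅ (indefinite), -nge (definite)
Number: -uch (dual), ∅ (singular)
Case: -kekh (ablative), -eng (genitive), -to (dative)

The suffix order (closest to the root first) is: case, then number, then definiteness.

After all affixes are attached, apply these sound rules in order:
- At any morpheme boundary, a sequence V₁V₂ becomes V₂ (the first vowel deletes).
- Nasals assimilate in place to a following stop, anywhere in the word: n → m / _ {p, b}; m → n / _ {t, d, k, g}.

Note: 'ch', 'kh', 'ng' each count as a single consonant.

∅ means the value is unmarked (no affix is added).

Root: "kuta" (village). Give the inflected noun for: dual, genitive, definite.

kutenguchnge

Attach case genitive -eng → kutaeng.
Attach number dual -uch → kutaenguch.
Attach definiteness definite -nge → kutaenguchnge.
Apply vowel deletion: kutaenguchnge → kutenguchnge.
Nasal assimilation: no change.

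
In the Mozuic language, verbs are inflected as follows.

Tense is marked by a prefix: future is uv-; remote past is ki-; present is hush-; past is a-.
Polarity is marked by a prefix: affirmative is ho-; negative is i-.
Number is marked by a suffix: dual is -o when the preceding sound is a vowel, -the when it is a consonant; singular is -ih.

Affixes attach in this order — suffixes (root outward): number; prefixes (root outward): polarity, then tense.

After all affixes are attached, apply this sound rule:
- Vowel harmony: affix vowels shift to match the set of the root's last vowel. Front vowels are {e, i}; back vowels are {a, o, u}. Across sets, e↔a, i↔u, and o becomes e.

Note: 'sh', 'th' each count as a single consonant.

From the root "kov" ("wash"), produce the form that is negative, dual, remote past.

kuukovtha

Attach polarity negative i- → ikov.
Attach number dual -the (after consonant 'v') → ikovthe.
Attach tense remote past ki- → kiikovthe.
Apply vowel harmony: kiikovthe → kuukovtha.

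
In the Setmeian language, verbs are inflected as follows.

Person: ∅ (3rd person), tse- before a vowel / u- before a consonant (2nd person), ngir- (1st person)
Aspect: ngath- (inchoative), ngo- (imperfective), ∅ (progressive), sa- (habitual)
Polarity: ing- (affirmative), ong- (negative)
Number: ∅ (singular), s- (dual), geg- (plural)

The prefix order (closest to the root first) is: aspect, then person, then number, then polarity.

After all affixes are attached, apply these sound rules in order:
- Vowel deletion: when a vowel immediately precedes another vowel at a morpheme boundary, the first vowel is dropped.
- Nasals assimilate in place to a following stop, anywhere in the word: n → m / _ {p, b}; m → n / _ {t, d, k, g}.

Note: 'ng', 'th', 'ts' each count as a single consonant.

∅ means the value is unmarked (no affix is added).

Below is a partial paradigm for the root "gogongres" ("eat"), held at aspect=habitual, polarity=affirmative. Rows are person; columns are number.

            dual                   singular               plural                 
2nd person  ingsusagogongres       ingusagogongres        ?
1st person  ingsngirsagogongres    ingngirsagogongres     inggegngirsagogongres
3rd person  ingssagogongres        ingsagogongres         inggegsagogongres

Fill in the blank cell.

inggegusagogongres

Attach aspect habitual sa- → sagogongres.
Attach person 2nd person u- (before consonant 's') → usagogongres.
Attach number plural geg- → gegusagogongres.
Attach polarity affirmative ing- → inggegusagogongres.
Vowel deletion: no change.
Nasal assimilation: no change.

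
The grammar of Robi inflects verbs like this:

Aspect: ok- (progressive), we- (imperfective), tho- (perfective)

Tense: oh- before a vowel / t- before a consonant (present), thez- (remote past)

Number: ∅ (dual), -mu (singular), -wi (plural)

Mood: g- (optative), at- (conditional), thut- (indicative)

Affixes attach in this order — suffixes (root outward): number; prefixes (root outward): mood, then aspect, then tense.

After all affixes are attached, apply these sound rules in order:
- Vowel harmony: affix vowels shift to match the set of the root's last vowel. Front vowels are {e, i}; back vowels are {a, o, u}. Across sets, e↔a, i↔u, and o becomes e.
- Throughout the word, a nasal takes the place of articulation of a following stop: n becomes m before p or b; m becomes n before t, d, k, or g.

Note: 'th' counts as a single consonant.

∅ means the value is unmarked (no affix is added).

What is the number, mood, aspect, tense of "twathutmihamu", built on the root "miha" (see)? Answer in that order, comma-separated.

singular, indicative, imperfective, present

Segment: t-we-thut-miha-mu.
number: -mu → singular.
mood: thut- → indicative.
aspect: we- → imperfective.
tense: oh/t- → present.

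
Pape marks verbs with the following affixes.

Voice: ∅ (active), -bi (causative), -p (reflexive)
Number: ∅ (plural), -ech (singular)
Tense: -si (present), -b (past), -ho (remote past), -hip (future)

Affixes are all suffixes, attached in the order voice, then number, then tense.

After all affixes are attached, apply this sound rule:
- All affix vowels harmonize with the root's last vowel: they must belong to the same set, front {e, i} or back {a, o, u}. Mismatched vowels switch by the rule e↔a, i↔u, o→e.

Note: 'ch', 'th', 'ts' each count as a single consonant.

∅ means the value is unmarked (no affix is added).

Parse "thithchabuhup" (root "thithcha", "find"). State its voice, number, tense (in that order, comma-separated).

Segment: thithcha-bi-hip.
voice: -bi → causative.
number: ∅ → plural.
tense: -hip → future.

causative, plural, future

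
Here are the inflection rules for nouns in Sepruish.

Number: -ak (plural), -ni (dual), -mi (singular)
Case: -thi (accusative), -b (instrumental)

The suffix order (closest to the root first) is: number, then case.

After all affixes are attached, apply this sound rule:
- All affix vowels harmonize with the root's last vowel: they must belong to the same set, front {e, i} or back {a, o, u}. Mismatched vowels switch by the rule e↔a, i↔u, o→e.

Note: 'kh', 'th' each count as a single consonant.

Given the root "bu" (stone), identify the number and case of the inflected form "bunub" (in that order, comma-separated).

dual, instrumental

Segment: bu-ni-b.
number: -ni → dual.
case: -b → instrumental.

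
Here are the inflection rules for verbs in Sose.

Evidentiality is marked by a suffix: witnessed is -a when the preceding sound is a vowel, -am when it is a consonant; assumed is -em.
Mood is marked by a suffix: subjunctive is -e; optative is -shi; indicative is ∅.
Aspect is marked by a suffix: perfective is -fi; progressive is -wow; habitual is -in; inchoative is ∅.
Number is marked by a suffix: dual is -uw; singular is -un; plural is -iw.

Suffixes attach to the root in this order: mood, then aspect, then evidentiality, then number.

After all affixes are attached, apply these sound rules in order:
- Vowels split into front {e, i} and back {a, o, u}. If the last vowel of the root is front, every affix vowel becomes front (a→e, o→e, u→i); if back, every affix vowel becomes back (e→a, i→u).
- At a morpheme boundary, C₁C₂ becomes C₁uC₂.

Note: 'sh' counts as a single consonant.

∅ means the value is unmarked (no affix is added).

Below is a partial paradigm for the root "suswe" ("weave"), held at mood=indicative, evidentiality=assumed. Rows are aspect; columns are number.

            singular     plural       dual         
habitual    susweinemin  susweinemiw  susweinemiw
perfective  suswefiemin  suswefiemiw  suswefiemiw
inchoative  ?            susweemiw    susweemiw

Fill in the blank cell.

susweemin

mood = indicative: zero marking, form stays suswe.
aspect = inchoative: zero marking, form stays suswe.
Attach evidentiality assumed -em → susweem.
Attach number singular -un → susweemun.
Apply vowel harmony: susweemun → susweemin.
Epenthesis: no change.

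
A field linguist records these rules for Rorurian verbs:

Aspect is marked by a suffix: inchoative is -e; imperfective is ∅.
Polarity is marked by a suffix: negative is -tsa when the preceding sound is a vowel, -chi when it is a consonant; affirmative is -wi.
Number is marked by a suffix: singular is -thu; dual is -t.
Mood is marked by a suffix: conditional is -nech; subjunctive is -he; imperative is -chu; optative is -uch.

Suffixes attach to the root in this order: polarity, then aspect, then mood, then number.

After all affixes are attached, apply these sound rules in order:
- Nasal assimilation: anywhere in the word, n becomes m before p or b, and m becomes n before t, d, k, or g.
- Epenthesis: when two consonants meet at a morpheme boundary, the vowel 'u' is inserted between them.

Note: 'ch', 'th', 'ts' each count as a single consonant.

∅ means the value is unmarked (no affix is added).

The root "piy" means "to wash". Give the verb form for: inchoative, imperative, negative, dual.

piyuchiechut

Attach polarity negative -chi (after consonant 'y') → piychi.
Attach aspect inchoative -e → piychie.
Attach mood imperative -chu → piychiechu.
Attach number dual -t → piychiechut.
Nasal assimilation: no change.
Apply epenthesis: piychiechut → piyuchiechut.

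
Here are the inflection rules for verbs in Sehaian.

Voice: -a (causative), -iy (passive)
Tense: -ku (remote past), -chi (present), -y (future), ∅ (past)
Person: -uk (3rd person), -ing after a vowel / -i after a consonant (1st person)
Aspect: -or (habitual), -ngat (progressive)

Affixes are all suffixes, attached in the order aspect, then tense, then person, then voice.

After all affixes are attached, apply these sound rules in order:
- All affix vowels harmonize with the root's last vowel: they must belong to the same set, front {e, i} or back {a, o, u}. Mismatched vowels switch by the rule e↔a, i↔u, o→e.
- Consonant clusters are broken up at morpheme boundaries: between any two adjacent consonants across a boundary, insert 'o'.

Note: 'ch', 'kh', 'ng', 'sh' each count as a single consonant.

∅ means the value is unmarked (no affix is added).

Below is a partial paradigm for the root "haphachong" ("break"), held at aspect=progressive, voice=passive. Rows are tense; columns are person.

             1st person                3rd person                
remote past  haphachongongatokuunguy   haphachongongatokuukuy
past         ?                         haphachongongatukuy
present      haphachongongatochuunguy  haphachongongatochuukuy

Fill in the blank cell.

haphachongongatuuy

Attach aspect progressive -ngat → haphachongngat.
tense = past: zero marking, form stays haphachongngat.
Attach person 1st person -i (after consonant 't') → haphachongngati.
Attach voice passive -iy → haphachongngatiiy.
Apply vowel harmony: haphachongngatiiy → haphachongngatuuy.
Apply epenthesis: haphachongngatuuy → haphachongongatuuy.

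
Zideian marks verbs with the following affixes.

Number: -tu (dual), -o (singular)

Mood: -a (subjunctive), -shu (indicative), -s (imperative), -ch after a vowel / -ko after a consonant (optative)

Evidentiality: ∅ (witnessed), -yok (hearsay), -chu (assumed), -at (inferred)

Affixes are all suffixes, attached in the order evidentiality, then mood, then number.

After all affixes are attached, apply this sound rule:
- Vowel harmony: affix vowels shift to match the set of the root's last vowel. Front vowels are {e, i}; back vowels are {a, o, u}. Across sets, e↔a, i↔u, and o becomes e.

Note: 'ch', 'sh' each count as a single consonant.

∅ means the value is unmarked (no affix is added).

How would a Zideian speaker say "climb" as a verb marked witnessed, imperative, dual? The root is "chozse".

evidentiality = witnessed: zero marking, form stays chozse.
Attach mood imperative -s → chozses.
Attach number dual -tu → chozsestu.
Apply vowel harmony: chozsestu → chozsesti.

chozsesti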